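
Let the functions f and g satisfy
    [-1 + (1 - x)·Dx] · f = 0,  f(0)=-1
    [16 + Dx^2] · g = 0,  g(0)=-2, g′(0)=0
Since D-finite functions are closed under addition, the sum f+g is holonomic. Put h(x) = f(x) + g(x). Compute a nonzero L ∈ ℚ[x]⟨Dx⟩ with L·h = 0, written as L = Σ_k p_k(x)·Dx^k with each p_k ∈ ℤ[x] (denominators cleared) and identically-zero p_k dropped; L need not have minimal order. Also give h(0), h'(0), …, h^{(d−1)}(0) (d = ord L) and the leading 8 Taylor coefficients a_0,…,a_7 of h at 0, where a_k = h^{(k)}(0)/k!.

L = (176 - 256·x + 128·x^2) + (-144 + 400·x - 384·x^2 + 128·x^3)·Dx + (11 - 16·x + 8·x^2)·Dx^2 + (-9 + 25·x - 24·x^2 + 8·x^3)·Dx^3  (order 3).
h: a_k = -3, -1, 15, -1, -67/3, -1, 467/45, -1, …
ICs: h(0) = -3, h′(0) = -1, h′′(0) = 30.

f: a_k = -1, -1, -1, -1, -1, -1, -1, -1, …
g: a_k = -2, 0, 16, 0, -64/3, 0, 512/45, 0, …
h₀=f+g: left-lcm gives L₀, ord ≤ 3.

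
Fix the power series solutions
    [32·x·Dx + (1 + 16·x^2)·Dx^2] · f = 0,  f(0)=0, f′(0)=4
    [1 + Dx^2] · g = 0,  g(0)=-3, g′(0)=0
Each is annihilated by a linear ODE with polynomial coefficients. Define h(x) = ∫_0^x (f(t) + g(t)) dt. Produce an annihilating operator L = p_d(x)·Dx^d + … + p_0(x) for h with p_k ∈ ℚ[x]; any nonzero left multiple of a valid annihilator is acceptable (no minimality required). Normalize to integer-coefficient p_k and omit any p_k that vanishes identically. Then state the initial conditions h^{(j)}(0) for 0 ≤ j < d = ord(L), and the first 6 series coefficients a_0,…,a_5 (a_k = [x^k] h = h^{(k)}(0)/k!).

f: a_k = 0, 4, 0, -64/3, 0, 1024/5, …
g: a_k = -3, 0, 3/2, 0, -1/8, 0, …
h₀=f+g: left-lcm gives L₀, ord ≤ 4.
Integrate: L := L₀·Dx.
L = (-6112·x + 99328·x^3 + 8192·x^5)·Dx^2 + (-31 + 1072·x^2 + 25344·x^4 + 4096·x^6)·Dx^3 + (-6112·x + 99328·x^3 + 8192·x^5)·Dx^4 + (-31 + 1072·x^2 + 25344·x^4 + 4096·x^6)·Dx^5  (order 5).
h: a_k = 0, -3, 2, 1/2, -16/3, -1/40, …
ICs: h(0) = 0, h′(0) = -3, h′′(0) = 4, h′′′(0) = 3, h′′′′(0) = -128.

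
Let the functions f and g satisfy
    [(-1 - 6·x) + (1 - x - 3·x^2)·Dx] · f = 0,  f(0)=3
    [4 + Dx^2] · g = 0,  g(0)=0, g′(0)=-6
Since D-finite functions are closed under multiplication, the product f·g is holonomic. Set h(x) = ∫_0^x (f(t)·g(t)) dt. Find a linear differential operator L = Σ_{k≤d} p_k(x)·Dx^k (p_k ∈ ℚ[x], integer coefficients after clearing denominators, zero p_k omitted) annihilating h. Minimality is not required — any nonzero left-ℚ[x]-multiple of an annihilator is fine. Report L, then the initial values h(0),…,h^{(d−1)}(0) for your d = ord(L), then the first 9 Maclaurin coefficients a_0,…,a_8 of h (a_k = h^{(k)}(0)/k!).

L = (2 + 4·x + 12·x^2)·Dx + (2 + 12·x)·Dx^2 + (-1 + x + 3·x^2)·Dx^3  (order 3).
h: a_k = 0, 0, -9, -6, -15, -114/5, -247/5, -456/5, -26729/140, …
ICs: h(0) = 0, h′(0) = 0, h′′(0) = -18.

f: a_k = 3, 3, 12, 21, 57, 120, 291, 651, 1524, …
g: a_k = 0, -6, 0, 4, 0, -4/5, 0, 8/105, 0, …
Product ⇒ symmetric product L₀, ord ≤ 2.
h=∫h₀ ⇒ L = L₀·Dx.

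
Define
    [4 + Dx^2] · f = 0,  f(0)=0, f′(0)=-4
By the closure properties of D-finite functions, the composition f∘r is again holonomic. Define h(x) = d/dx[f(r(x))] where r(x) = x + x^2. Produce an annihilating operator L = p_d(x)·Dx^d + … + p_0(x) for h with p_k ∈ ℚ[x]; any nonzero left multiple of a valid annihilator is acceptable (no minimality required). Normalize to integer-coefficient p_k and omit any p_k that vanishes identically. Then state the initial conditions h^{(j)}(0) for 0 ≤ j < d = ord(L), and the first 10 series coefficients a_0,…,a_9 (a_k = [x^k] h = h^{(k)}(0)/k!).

f: a_k = 0, -4, 0, 8/3, 0, -8/15, 0, 16/315, 0, -8/2835, …
L₀ from L_f via x↦r, Dx↦r'^{-1}Dx.
Differentiate: ansatz ord ≤ ord L₀ ⇒ L.
L = (16 + 32·x + 96·x^2 + 128·x^3 + 64·x^4) + (-6 - 12·x)·Dx + (1 + 4·x + 4·x^2)·Dx^2  (order 2).
h: a_k = -4, -8, 8, 32, 112/3, 0, -1664/45, -1792/45, -4544/315, 256/21, …
ICs: h(0) = -4, h′(0) = -8.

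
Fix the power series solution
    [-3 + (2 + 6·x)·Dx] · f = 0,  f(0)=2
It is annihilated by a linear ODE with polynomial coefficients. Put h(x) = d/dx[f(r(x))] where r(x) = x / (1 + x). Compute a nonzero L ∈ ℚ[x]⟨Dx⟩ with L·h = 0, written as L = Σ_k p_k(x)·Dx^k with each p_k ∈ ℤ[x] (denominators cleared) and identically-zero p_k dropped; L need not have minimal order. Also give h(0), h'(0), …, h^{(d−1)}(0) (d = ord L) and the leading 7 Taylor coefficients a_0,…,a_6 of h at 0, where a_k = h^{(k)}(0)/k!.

L = (-7 - 16·x) + (-2 - 10·x - 8·x^2)·Dx  (order 1).
h: a_k = 3, -21/2, 261/8, -1677/16, 45345/128, -318915/256, 4608345/1024, …
ICs: h(0) = 3.

f: a_k = 2, 3, -9/4, 27/8, -405/64, 1701/128, -15309/512, …
h₀=f(r): pull back L_f along r ⇒ L₀.
Derive L from L₀ (diff closure).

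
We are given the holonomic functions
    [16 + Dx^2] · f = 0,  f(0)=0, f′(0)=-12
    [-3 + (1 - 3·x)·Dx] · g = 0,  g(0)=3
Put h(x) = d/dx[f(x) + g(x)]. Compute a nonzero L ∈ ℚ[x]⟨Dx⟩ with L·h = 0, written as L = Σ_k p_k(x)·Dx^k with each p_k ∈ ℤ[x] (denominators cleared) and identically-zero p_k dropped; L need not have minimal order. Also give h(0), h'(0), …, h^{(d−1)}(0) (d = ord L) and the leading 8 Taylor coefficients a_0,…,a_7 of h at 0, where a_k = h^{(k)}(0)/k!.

L = (5952 - 4608·x + 6912·x^2) + (-560 + 2448·x - 3456·x^2 + 3456·x^3)·Dx + (372 - 288·x + 432·x^2)·Dx^2 + (-35 + 153·x - 216·x^2 + 216·x^3)·Dx^3  (order 3).
h: a_k = -3, 54, 339, 972, 3517, 13122, 689929/15, 157464, …
ICs: h(0) = -3, h′(0) = 54, h′′(0) = 678.

f: a_k = 0, -12, 0, 32, 0, -128/5, 0, 1024/105, …
g: a_k = 3, 9, 27, 81, 243, 729, 2187, 6561, …
Sum ⇒ L₀ = lclm(L_f,L_g) in ℚ(x)⟨Dx⟩.
Differentiate: ansatz ord ≤ ord L₀ ⇒ L.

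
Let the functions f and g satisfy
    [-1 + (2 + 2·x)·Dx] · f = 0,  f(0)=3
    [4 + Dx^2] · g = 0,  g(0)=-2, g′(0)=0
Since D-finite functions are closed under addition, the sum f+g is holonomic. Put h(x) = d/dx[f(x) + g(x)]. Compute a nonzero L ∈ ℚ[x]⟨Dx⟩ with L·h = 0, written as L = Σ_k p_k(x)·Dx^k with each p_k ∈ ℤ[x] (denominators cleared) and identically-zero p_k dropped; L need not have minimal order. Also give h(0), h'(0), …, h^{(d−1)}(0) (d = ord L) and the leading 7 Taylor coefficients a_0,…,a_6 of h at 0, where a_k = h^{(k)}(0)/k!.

L = (-124 - 128·x - 64·x^2) + (-152 - 408·x - 384·x^2 - 128·x^3)·Dx + (-31 - 32·x - 16·x^2)·Dx^2 + (-38 - 102·x - 96·x^2 - 32·x^3)·Dx^3  (order 3).
h: a_k = 3/2, 29/4, 9/16, -557/96, 105/256, 5357/7680, 693/2048, …
ICs: h(0) = 3/2, h′(0) = 29/4, h′′(0) = 9/8.

f: a_k = 3, 3/2, -3/8, 3/16, -15/128, 21/256, -63/1024, …
g: a_k = -2, 0, 4, 0, -4/3, 0, 8/45, …
Sum ⇒ L₀ = lclm(L_f,L_g) in ℚ(x)⟨Dx⟩.
Differentiate: ansatz ord ≤ ord L₀ ⇒ L.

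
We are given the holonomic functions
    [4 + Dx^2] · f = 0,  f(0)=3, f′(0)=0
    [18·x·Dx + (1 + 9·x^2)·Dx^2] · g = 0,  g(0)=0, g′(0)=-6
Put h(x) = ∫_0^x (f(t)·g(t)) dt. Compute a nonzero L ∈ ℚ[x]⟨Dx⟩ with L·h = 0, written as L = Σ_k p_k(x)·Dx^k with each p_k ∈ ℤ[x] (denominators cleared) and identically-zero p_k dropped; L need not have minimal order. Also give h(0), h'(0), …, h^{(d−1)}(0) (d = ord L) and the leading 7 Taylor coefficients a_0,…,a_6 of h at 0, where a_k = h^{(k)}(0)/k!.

f: a_k = 3, 0, -6, 0, 2, 0, -4/15, …
g: a_k = 0, -6, 0, 18, 0, -486/5, 0, …
L₀ := L_f ⊗_s L_g (sym. prod.), ord ≤ 4.
∫: right-multiply L₀ by Dx.
L = (2080 + 50256·x^2 + 89424·x^4 + 186624·x^6 + 419904·x^8)·Dx + (3168·x + 38880·x^3 + 139968·x^5 + 419904·x^7)·Dx^2 + (572 + 13788·x^2 + 33048·x^4 + 93312·x^6 + 209952·x^8)·Dx^3 + (792·x + 9720·x^3 + 34992·x^5 + 104976·x^7)·Dx^4 + (13 + 306·x^2 + 2673·x^4 + 11664·x^6 + 26244·x^8)·Dx^5  (order 5).
h: a_k = 0, 0, -9, 0, 45/2, 0, -343/5, …
ICs: h(0) = 0, h′(0) = 0, h′′(0) = -18, h′′′(0) = 0, h′′′′(0) = 540.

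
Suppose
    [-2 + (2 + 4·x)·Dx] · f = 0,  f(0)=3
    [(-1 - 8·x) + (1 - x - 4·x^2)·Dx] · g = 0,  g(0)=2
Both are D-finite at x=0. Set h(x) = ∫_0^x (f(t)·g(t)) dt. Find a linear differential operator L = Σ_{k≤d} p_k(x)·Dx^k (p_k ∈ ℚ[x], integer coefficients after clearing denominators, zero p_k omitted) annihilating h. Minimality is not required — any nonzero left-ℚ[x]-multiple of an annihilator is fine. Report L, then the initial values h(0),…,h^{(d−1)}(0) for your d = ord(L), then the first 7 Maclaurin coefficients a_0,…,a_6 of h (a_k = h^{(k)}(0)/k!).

L = (2 + 9·x + 12·x^2)·Dx + (-1 - x + 6·x^2 + 8·x^3)·Dx^2  (order 2).
h: a_k = 0, 6, 6, 11, 21, 849/20, 369/4, …
ICs: h(0) = 0, h′(0) = 6.

f: a_k = 3, 3, -3/2, 3/2, -15/8, 21/8, -63/16, …
g: a_k = 2, 2, 10, 18, 58, 130, 362, …
Sym-product of L_f,L_g gives L₀ (≤ ord 1).
Integrate: L := L₀·Dx.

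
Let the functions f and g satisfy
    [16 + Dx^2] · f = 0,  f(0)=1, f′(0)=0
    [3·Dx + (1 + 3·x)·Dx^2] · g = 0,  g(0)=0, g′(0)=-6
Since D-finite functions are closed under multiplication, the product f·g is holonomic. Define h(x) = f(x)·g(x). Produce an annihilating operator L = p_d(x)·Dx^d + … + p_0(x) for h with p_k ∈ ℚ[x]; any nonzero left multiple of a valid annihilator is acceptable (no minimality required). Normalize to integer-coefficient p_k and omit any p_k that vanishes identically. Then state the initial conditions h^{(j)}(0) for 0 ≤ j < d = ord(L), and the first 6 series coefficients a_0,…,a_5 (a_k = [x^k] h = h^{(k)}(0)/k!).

L = (2272 + 127488·x + 781056·x^2 + 1769472·x^3 + 1327104·x^4) + (4416 + 50112·x + 165888·x^2 + 165888·x^3)·Dx + (1022 + 19392·x + 102816·x^2 + 221184·x^3 + 165888·x^4)·Dx^2 + (276 + 3132·x + 10368·x^2 + 10368·x^3)·Dx^3 + (55 + 714·x + 3375·x^2 + 6912·x^3 + 5184·x^4)·Dx^4  (order 4).
h: a_k = 0, -6, 9, 30, -63/2, -86/5, …
ICs: h(0) = 0, h′(0) = -6, h′′(0) = 18, h′′′(0) = 180.

f: a_k = 1, 0, -8, 0, 32/3, 0, …
g: a_k = 0, -6, 9, -18, 81/2, -486/5, …
f·g: L₀ = L_f ⊗_s L_g, ord ≤ 2·2.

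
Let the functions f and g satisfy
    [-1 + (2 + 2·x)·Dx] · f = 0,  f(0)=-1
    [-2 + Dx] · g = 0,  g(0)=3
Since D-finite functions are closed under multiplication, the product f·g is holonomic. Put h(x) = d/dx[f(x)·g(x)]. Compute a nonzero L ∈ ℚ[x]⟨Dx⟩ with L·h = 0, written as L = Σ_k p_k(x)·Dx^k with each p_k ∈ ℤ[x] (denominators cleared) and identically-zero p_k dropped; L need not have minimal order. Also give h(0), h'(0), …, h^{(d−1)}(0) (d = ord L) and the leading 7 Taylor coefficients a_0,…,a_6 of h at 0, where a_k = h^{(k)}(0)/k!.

f: a_k = -1, -1/2, 1/8, -1/16, 5/128, -7/256, 21/1024, …
g: a_k = 3, 6, 6, 4, 2, 4/5, 4/15, …
L₀ := L_f ⊗_s L_g (sym. prod.), ord ≤ 1.
Differentiate: ansatz ord ≤ ord L₀ ⇒ L.
L = (23 + 40·x + 16·x^2) + (-10 - 18·x - 8·x^2)·Dx  (order 1).
h: a_k = -15/2, -69/4, -309/16, -449/32, -1949/256, -1643/512, -36047/30720, …
ICs: h(0) = -15/2.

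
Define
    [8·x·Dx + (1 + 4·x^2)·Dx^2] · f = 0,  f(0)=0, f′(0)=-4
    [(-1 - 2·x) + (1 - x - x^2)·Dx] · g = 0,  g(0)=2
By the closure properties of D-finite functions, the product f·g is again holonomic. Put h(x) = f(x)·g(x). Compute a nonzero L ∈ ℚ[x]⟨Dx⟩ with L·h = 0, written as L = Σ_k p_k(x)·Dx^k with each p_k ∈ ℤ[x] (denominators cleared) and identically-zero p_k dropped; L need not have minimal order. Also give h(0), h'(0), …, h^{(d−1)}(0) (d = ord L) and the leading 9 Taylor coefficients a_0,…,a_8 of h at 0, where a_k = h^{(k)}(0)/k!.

f: a_k = 0, -4, 0, 16/3, 0, -64/5, 0, 256/7, 0, …
g: a_k = 2, 2, 4, 6, 10, 16, 26, 42, 68, …
h₀=f·g: eliminate ⇒ L₀, order ≤ 2·1.
L = (2 + 8·x + 24·x^2) + (2 - 4·x + 16·x^2 + 24·x^3)·Dx + (-1 + x - 3·x^2 + 4·x^3 + 4·x^4)·Dx^2  (order 2).
h: a_k = 0, -8, -8, -16/3, -40/3, -664/15, -288/5, -3016/105, -9064/105, …
ICs: h(0) = 0, h′(0) = -8.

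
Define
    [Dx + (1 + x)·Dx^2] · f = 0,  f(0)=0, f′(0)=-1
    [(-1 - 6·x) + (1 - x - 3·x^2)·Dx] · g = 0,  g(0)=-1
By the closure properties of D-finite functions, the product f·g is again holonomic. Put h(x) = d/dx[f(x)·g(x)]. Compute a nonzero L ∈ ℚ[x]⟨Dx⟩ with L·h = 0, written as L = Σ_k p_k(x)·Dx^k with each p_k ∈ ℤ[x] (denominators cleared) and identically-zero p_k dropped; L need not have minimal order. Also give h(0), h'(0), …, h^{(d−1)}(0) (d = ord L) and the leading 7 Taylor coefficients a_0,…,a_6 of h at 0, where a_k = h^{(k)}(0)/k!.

L = (142 + 378·x + 324·x^2) + (19 + 173·x + 396·x^2 + 252·x^3)·Dx + (-7 - 12·x + 28·x^2 + 69·x^3 + 36·x^4)·Dx^2  (order 2).
h: a_k = 1, 1, 23/2, 61/3, 1007/12, 956/5, 34591/60, …
ICs: h(0) = 1, h′(0) = 1.

f: a_k = 0, -1, 1/2, -1/3, 1/4, -1/5, 1/6, …
g: a_k = -1, -1, -4, -7, -19, -40, -97, …
Product ⇒ symmetric product L₀, ord ≤ 2.
Derive L from L₀ (diff closure).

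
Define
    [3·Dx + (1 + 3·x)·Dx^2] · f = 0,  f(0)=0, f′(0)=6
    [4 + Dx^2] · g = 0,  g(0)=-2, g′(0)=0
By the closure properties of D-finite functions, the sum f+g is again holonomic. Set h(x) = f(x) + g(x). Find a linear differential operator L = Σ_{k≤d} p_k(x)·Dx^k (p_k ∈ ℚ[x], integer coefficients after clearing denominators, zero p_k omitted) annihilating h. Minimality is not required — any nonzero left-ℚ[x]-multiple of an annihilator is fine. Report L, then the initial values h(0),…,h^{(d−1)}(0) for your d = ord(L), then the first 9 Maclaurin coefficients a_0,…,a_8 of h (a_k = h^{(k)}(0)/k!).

f: a_k = 0, 6, -9, 18, -81/2, 486/5, -243, 4374/7, -6561/4, …
g: a_k = -2, 0, 4, 0, -4/3, 0, 8/45, 0, -4/315, …
Sum ⇒ L₀ = lclm(L_f,L_g) in ℚ(x)⟨Dx⟩.
L = (348 + 144·x + 216·x^2)·Dx + (44 + 180·x + 216·x^2 + 216·x^3)·Dx^2 + (87 + 36·x + 54·x^2)·Dx^3 + (11 + 45·x + 54·x^2 + 54·x^3)·Dx^4  (order 4).
h: a_k = -2, 6, -5, 18, -251/6, 486/5, -10927/45, 4374/7, -2066731/1260, …
ICs: h(0) = -2, h′(0) = 6, h′′(0) = -10, h′′′(0) = 108.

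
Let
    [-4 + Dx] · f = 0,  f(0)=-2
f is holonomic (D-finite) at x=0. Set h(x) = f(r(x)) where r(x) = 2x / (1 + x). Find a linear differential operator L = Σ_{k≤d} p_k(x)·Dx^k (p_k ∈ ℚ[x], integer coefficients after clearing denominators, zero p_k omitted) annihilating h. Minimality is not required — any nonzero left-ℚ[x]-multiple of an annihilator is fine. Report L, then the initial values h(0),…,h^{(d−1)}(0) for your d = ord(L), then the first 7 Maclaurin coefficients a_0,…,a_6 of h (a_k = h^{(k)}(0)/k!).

f: a_k = -2, -8, -16, -64/3, -64/3, -256/15, -512/45, …
L₀ from L_f via x↦r, Dx↦r'^{-1}Dx.
L = -8 + (1 + 2·x + x^2)·Dx  (order 1).
h: a_k = -2, -16, -48, -176/3, -16/3, 176/5, -368/45, …
ICs: h(0) = -2.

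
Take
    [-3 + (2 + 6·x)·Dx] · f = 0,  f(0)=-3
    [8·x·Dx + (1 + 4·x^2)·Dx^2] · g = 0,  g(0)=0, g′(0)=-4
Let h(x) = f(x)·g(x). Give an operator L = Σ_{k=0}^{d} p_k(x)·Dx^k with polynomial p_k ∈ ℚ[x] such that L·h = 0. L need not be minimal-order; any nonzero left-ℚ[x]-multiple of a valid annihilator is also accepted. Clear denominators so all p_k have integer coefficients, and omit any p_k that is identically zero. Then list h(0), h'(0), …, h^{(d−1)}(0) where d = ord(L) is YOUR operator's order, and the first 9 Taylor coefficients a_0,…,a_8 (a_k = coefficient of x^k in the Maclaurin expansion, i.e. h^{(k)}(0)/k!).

L = (27 - 48·x - 36·x^2) + (-12 - 4·x + 144·x^2 + 144·x^3)·Dx + (4 + 24·x + 52·x^2 + 96·x^3 + 144·x^4)·Dx^2  (order 2).
h: a_k = 0, 12, 18, -59/2, -15/4, 2949/160, 35307/320, -2523957/8960, 3884931/17920, …
ICs: h(0) = 0, h′(0) = 12.

f: a_k = -3, -9/2, 27/8, -81/16, 1215/128, -5103/256, 45927/1024, -216513/2048, 8444007/32768, …
g: a_k = 0, -4, 0, 16/3, 0, -64/5, 0, 256/7, 0, …
f·g: L₀ = L_f ⊗_s L_g, ord ≤ 1·2.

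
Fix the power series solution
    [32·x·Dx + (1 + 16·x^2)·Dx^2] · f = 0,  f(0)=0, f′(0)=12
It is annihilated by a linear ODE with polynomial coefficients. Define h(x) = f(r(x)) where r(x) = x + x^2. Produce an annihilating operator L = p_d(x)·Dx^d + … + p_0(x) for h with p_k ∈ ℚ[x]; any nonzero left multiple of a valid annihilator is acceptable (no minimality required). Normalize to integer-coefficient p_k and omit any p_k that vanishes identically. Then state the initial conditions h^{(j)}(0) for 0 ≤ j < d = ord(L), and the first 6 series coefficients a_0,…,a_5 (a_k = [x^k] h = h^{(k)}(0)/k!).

f: a_k = 0, 12, 0, -64, 0, 3072/5, …
L₀ from L_f via x↦r, Dx↦r'^{-1}Dx.
L = (-2 + 32·x + 128·x^2 + 192·x^3 + 96·x^4)·Dx + (1 + 2·x + 16·x^2 + 64·x^3 + 80·x^4 + 32·x^5)·Dx^2  (order 2).
h: a_k = 0, 12, 12, -64, -192, 2112/5, …
ICs: h(0) = 0, h′(0) = 12.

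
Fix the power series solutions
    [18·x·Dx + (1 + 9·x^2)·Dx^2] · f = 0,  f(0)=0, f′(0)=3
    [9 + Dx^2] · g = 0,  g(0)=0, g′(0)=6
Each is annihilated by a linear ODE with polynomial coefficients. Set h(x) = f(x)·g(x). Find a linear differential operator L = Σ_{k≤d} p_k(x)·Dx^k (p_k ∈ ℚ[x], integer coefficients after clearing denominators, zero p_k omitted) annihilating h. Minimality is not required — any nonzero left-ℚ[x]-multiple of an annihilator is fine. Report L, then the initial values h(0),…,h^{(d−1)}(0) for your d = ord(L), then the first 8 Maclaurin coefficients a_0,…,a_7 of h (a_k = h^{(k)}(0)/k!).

L = (810 + 18954·x^2 + 72171·x^4 + 236196·x^6 + 531441·x^8) + (972·x + 14580·x^3 + 78732·x^5 + 236196·x^7)·Dx + (108 + 2592·x^2 + 13122·x^4 + 52488·x^6 + 118098·x^8)·Dx^2 + (108·x + 1620·x^3 + 8748·x^5 + 26244·x^7)·Dx^3 + (2 + 54·x^2 + 567·x^4 + 2916·x^6 + 6561·x^8)·Dx^4  (order 4).
h: a_k = 0, 0, 18, 0, -81, 0, 1539/4, 0, …
ICs: h(0) = 0, h′(0) = 0, h′′(0) = 36, h′′′(0) = 0.

f: a_k = 0, 3, 0, -9, 0, 243/5, 0, -2187/7, …
g: a_k = 0, 6, 0, -9, 0, 81/20, 0, -243/280, …
L₀ := L_f ⊗_s L_g (sym. prod.), ord ≤ 4.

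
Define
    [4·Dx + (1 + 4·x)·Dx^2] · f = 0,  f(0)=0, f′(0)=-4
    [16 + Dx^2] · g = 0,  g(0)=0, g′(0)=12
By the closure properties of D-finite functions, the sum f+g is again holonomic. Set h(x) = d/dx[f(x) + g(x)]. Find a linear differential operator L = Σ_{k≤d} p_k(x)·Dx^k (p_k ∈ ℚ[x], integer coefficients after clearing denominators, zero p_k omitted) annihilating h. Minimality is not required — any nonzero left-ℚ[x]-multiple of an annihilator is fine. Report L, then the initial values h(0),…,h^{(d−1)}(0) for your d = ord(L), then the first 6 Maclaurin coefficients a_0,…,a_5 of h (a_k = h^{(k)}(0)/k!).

L = (448 + 512·x + 1024·x^2) + (48 + 320·x + 768·x^2 + 1024·x^3)·Dx + (28 + 32·x + 64·x^2)·Dx^2 + (3 + 20·x + 48·x^2 + 64·x^3)·Dx^3  (order 3).
h: a_k = 8, 16, -160, 256, -896, 4096, …
ICs: h(0) = 8, h′(0) = 16, h′′(0) = -320.

f: a_k = 0, -4, 8, -64/3, 64, -1024/5, …
g: a_k = 0, 12, 0, -32, 0, 128/5, …
Sum ⇒ L₀ = lclm(L_f,L_g) in ℚ(x)⟨Dx⟩.
h=h₀': d/dx-closure on L₀ ⇒ L.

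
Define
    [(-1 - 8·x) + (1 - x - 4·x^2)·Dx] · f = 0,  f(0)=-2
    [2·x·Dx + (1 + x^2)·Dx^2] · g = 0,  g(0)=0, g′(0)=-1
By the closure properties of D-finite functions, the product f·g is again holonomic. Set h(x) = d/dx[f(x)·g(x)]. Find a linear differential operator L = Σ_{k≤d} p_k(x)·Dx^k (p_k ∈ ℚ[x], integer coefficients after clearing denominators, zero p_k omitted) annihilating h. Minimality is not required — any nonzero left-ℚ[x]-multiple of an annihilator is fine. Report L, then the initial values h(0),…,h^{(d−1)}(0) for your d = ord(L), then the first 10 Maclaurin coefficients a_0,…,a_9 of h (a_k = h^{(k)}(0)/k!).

f: a_k = -2, -2, -10, -18, -58, -130, -362, -882, -2330, -5858, …
g: a_k = 0, -1, 0, 1/3, 0, -1/5, 0, 1/7, 0, -1/9, …
h₀=f·g: eliminate ⇒ L₀, order ≤ 1·2.
Derive L from L₀ (diff closure).
L = (86 + 318·x^2 + 96·x^3 + 576·x^4) + (13 + 106·x + 57·x^2 + 334·x^3 + 96·x^4 + 384·x^5)·Dx + (-4 + 3·x + x^2 + 19·x^3 + 53·x^4 + 16·x^5 + 48·x^6)·Dx^2  (order 2).
h: a_k = 2, 4, 28, 208/3, 826/3, 3732/5, 7232/3, 707264/105, 699214/35, 3520220/63, …
ICs: h(0) = 2, h′(0) = 4.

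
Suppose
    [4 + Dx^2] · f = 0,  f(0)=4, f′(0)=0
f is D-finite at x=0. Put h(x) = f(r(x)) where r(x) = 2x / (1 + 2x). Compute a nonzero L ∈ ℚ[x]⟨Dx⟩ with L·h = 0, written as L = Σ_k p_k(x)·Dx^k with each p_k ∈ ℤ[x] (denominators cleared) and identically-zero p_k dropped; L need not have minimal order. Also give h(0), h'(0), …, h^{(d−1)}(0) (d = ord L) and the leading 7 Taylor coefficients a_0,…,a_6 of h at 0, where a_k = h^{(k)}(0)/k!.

L = 16 + (4 + 24·x + 48·x^2 + 32·x^3)·Dx + (1 + 8·x + 24·x^2 + 32·x^3 + 16·x^4)·Dx^2  (order 2).
h: a_k = 4, 0, -32, 128, -1024/3, 2048/3, -39424/45, …
ICs: h(0) = 4, h′(0) = 0.

f: a_k = 4, 0, -8, 0, 8/3, 0, -16/45, …
Change of var in L_f (x↦r) gives L₀.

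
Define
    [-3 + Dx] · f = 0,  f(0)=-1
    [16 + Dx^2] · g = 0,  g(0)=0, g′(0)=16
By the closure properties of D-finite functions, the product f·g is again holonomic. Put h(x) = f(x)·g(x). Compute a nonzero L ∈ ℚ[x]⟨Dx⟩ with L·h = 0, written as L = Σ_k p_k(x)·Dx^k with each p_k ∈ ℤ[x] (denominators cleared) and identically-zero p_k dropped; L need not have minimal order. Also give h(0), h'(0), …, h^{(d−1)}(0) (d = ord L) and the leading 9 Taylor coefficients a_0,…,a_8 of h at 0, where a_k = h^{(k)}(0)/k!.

f: a_k = -1, -3, -9/2, -9/2, -27/8, -81/40, -81/80, -243/560, -729/4480, …
g: a_k = 0, 16, 0, -128/3, 0, 512/15, 0, -4096/315, 0, …
Sym-product of L_f,L_g gives L₀ (≤ ord 2).
L = 25 - 6·Dx + Dx^2  (order 2).
h: a_k = 0, -16, -48, -88/3, 56, 1558/15, 286/5, -4031/315, -527/15, …
ICs: h(0) = 0, h′(0) = -16.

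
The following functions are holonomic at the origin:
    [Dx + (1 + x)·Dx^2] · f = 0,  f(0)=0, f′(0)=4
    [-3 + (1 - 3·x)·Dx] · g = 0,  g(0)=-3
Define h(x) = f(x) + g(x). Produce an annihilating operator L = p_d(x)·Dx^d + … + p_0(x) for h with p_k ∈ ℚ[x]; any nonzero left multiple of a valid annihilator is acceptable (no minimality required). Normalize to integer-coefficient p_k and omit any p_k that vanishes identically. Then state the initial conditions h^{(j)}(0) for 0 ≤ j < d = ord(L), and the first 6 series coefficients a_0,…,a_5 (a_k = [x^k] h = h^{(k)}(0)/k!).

f: a_k = 0, 4, -2, 4/3, -1, 4/5, …
g: a_k = -3, -9, -27, -81, -243, -729, …
f+g: L₀ = lclm(L_f,L_g), ord ≤ 2+1.
L = (-66 - 18·x)·Dx + (-52 - 120·x - 36·x^2)·Dx^2 + (7 - 11·x - 27·x^2 - 9·x^3)·Dx^3  (order 3).
h: a_k = -3, -5, -29, -239/3, -244, -3641/5, …
ICs: h(0) = -3, h′(0) = -5, h′′(0) = -58.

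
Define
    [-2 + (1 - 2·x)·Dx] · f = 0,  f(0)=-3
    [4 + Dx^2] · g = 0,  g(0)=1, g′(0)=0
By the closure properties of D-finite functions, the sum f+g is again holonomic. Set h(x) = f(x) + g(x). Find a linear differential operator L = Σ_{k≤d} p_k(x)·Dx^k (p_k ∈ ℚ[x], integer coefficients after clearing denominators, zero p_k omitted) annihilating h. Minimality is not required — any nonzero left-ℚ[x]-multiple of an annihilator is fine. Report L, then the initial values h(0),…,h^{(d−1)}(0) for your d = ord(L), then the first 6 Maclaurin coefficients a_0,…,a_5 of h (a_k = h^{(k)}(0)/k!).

f: a_k = -3, -6, -12, -24, -48, -96, …
g: a_k = 1, 0, -2, 0, 2/3, 0, …
L₀ := lclm(L_f,L_g); ord L₀ ≤ 1+2.
L = (56 - 32·x + 32·x^2) + (-12 + 40·x - 48·x^2 + 32·x^3)·Dx + (14 - 8·x + 8·x^2)·Dx^2 + (-3 + 10·x - 12·x^2 + 8·x^3)·Dx^3  (order 3).
h: a_k = -2, -6, -14, -24, -142/3, -96, …
ICs: h(0) = -2, h′(0) = -6, h′′(0) = -28.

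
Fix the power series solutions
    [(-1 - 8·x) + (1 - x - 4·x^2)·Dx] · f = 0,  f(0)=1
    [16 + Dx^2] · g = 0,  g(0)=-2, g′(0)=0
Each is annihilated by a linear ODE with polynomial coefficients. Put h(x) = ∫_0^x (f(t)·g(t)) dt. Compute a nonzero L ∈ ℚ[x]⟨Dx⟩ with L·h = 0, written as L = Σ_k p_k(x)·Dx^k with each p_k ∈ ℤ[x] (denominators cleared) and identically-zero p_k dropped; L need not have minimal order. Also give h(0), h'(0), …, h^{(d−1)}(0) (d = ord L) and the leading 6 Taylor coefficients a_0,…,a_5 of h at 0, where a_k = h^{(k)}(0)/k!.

L = (-8 + 16·x + 64·x^2)·Dx + (2 + 16·x)·Dx^2 + (-1 + x + 4·x^2)·Dx^3  (order 3).
h: a_k = 0, -2, -1, 2, -1/2, 2/15, …
ICs: h(0) = 0, h′(0) = -2, h′′(0) = -2.

f: a_k = 1, 1, 5, 9, 29, 65, …
g: a_k = -2, 0, 16, 0, -64/3, 0, …
f·g: L₀ = L_f ⊗_s L_g, ord ≤ 1·2.
h=∫₀ˣh₀: take L = L₀·Dx.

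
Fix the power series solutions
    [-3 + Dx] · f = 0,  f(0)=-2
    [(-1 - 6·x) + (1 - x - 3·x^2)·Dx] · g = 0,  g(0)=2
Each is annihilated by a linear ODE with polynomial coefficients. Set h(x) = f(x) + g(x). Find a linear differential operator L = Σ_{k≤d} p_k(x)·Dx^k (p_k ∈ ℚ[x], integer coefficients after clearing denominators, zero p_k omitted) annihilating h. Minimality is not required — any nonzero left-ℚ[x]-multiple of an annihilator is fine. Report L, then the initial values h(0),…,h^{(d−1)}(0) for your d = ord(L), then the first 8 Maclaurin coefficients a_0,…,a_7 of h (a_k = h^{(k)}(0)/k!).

f: a_k = -2, -6, -9, -9, -27/4, -81/20, -81/40, -243/280, …
g: a_k = 2, 2, 8, 14, 38, 80, 194, 434, …
L₀ := lclm(L_f,L_g); ord L₀ ≤ 1+1.
L = (15 + 9·x + 243·x^2 + 162·x^3) + (1 - 36·x - 99·x^2 + 54·x^3 + 81·x^4)·Dx + (-2 + 11·x + 6·x^2 - 36·x^3 - 27·x^4)·Dx^2  (order 2).
h: a_k = 0, -4, -1, 5, 125/4, 1519/20, 7679/40, 121277/280, …
ICs: h(0) = 0, h′(0) = -4.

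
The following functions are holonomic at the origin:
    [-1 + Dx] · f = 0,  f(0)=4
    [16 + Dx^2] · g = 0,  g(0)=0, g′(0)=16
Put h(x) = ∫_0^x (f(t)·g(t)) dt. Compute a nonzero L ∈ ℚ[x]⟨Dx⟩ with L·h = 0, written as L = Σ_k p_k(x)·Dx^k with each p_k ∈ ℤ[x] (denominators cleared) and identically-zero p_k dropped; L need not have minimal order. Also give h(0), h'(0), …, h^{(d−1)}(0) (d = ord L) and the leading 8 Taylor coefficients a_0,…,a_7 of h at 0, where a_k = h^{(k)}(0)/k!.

L = 17·Dx - 2·Dx^2 + Dx^3  (order 3).
h: a_k = 0, 0, 32, 64/3, -104/3, -32, 404/45, 4888/315, …
ICs: h(0) = 0, h′(0) = 0, h′′(0) = 64.

f: a_k = 4, 4, 2, 2/3, 1/6, 1/30, 1/180, 1/1260, …
g: a_k = 0, 16, 0, -128/3, 0, 512/15, 0, -4096/315, …
L₀ := L_f ⊗_s L_g (sym. prod.), ord ≤ 2.
h=∫h₀ ⇒ L = L₀·Dx.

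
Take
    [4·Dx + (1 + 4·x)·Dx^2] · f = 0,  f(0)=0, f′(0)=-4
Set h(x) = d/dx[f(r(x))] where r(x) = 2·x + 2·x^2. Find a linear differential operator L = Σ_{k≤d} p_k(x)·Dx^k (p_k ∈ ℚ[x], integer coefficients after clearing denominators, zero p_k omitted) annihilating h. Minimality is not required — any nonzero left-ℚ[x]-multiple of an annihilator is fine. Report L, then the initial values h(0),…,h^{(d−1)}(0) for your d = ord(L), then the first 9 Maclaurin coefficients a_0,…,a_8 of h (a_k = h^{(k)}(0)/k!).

f: a_k = 0, -4, 8, -64/3, 64, -1024/5, 2048/3, -16384/7, 8192, …
h₀=f(r): pull back L_f along r ⇒ L₀.
h₀' ⇒ L via d/dx closure of L₀.
L = (6 + 16·x + 16·x^2) + (1 + 10·x + 24·x^2 + 16·x^3)·Dx  (order 1).
h: a_k = -8, 48, -320, 2176, -14848, 101376, -692224, 4726784, -32276480, …
ICs: h(0) = -8.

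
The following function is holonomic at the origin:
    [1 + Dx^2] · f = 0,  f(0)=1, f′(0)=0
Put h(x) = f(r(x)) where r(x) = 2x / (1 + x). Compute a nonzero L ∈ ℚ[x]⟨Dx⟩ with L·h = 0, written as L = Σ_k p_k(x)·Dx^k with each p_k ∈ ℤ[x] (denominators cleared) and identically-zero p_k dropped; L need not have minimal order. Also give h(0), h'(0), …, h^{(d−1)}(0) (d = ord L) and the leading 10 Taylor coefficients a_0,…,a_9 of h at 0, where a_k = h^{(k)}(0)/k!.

f: a_k = 1, 0, -1/2, 0, 1/24, 0, -1/720, 0, 1/40320, 0, …
h₀=f(r): pull back L_f along r ⇒ L₀.
L = 4 + (2 + 6·x + 6·x^2 + 2·x^3)·Dx + (1 + 4·x + 6·x^2 + 4·x^3 + x^4)·Dx^2  (order 2).
h: a_k = 1, 0, -2, 4, -16/3, 16/3, -154/45, -4/5, 2354/315, -5168/315, …
ICs: h(0) = 1, h′(0) = 0.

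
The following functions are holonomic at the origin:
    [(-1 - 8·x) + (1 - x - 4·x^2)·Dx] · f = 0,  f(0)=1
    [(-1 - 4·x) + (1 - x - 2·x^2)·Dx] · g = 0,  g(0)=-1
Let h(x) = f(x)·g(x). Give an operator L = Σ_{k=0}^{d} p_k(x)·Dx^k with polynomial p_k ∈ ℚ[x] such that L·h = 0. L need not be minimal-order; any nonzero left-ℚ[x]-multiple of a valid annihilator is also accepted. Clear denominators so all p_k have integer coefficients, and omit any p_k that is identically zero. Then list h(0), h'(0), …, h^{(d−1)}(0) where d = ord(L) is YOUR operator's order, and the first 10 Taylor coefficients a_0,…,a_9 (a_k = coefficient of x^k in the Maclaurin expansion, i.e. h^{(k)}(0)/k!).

L = (-2 - 10·x + 18·x^2 + 32·x^3) + (1 - 2·x - 5·x^2 + 6·x^3 + 8·x^4)·Dx  (order 1).
h: a_k = -1, -2, -9, -22, -69, -178, -497, -1294, -3453, -8970, …
ICs: h(0) = -1.

f: a_k = 1, 1, 5, 9, 29, 65, 181, 441, 1165, 2929, …
g: a_k = -1, -1, -3, -5, -11, -21, -43, -85, -171, -341, …
Product ⇒ symmetric product L₀, ord ≤ 1.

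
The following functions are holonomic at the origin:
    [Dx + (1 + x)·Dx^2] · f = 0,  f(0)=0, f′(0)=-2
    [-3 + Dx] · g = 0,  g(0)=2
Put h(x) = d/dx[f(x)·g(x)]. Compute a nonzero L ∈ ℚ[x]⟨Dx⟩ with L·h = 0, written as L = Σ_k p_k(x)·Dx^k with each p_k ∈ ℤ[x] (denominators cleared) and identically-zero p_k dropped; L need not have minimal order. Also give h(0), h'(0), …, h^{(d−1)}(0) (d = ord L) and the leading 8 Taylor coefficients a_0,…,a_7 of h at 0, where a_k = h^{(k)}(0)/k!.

L = (15 + 36·x + 27·x^2) + (-11 - 27·x - 18·x^2)·Dx + (2 + 5·x + 3·x^2)·Dx^2  (order 2).
h: a_k = -4, -20, -40, -48, -83/2, -55/2, -76/5, -34/5, …
ICs: h(0) = -4, h′(0) = -20.

f: a_k = 0, -2, 1, -2/3, 1/2, -2/5, 1/3, -2/7, …
g: a_k = 2, 6, 9, 9, 27/4, 81/20, 81/40, 243/280, …
h₀=f·g: eliminate ⇒ L₀, order ≤ 2·1.
Differentiate: ansatz ord ≤ ord L₀ ⇒ L.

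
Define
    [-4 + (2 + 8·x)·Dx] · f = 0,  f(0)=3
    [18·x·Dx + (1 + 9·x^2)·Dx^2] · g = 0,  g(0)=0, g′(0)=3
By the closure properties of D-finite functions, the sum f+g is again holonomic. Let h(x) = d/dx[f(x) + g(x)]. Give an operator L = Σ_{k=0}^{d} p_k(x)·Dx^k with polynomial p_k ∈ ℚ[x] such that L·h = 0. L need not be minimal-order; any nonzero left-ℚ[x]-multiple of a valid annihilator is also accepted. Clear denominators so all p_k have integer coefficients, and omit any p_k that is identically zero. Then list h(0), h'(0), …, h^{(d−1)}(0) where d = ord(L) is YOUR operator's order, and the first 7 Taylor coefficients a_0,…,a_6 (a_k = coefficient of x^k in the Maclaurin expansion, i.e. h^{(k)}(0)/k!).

f: a_k = 3, 6, -6, 12, -30, 84, -252, …
g: a_k = 0, 3, 0, -9, 0, 243/5, 0, …
L₀ := lclm(L_f,L_g); ord L₀ ≤ 1+2.
h₀' ⇒ L via d/dx closure of L₀.
L = (-18 - 180·x + 486·x^2 + 972·x^3) + (-15 - 72·x - 9·x^2 + 1944·x^3 + 3402·x^4)·Dx + (-1 + 5·x + 54·x^2 + 153·x^3 + 567·x^4 + 972·x^5)·Dx^2  (order 2).
h: a_k = 9, -12, 9, -120, 663, -1512, 3357, …
ICs: h(0) = 9, h′(0) = -12.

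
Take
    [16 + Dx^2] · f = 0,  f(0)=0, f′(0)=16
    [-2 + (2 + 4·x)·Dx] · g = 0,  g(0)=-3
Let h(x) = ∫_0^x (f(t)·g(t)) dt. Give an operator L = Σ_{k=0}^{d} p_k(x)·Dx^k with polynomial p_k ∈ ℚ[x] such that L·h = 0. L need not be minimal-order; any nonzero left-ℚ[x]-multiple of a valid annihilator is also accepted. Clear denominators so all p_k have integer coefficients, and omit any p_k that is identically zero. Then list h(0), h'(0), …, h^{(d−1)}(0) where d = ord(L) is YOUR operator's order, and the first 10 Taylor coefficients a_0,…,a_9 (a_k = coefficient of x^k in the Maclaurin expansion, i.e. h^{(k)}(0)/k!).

f: a_k = 0, 16, 0, -128/3, 0, 512/15, 0, -4096/315, 0, 8192/2835, …
g: a_k = -3, -3, 3/2, -3/2, 15/8, -21/8, 63/16, -99/16, 1287/128, -2145/128, …
L₀ := L_f ⊗_s L_g (sym. prod.), ord ≤ 2.
h=∫h₀ ⇒ L = L₀·Dx.
L = (19 + 64·x + 64·x^2)·Dx + (-2 - 4·x)·Dx^2 + (1 + 4·x + 4·x^2)·Dx^3  (order 3).
h: a_k = 0, 0, -24, -16, 38, 104/5, -341/15, -402/35, 7687/840, 17/189, …
ICs: h(0) = 0, h′(0) = 0, h′′(0) = -48.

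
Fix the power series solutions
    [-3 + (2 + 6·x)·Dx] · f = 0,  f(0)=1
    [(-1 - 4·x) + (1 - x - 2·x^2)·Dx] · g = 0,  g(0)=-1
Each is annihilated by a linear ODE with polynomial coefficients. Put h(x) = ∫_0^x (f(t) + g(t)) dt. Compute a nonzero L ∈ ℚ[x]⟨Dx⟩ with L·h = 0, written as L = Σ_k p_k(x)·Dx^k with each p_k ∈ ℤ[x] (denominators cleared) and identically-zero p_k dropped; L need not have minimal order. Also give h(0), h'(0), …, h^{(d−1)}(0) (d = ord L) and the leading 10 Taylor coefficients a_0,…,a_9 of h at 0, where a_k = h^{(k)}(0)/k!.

L = (45 + 207·x + 306·x^2 + 360·x^3)·Dx + (-33 - 174·x - 573·x^2 - 1044·x^3 - 900·x^4)·Dx^2 + (-2 + 30·x + 138·x^2 - 38·x^3 - 504·x^4 - 360·x^5)·Dx^3  (order 3).
h: a_k = 0, 0, 1/4, -11/8, -53/64, -1813/640, -1225/512, -59341/7168, -101909/16384, -935333/32768, …
ICs: h(0) = 0, h′(0) = 0, h′′(0) = 1/2.

f: a_k = 1, 3/2, -9/8, 27/16, -405/128, 1701/256, -15309/1024, 72171/2048, -2814669/32768, 14073345/65536, …
g: a_k = -1, -1, -3, -5, -11, -21, -43, -85, -171, -341, …
f+g: L₀ = lclm(L_f,L_g), ord ≤ 1+1.
Integrate: L := L₀·Dx.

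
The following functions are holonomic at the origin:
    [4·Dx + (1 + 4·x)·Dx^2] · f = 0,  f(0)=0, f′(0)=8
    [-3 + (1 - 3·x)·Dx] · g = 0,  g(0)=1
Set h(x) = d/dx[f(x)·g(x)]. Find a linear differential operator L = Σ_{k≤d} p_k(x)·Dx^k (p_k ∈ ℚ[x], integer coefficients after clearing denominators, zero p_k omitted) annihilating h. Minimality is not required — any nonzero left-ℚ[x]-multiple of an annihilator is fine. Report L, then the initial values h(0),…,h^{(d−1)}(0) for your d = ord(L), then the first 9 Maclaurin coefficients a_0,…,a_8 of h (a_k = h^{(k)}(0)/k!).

L = 48 + (1 + 60·x)·Dx + (-1 - x + 12·x^2)·Dx^2  (order 2).
h: a_k = 8, 16, 200, 288, 3128, 15344/5, 217544/5, 633536/35, 20488264/35, …
ICs: h(0) = 8, h′(0) = 16.

f: a_k = 0, 8, -16, 128/3, -128, 2048/5, -4096/3, 32768/7, -16384, …
g: a_k = 1, 3, 9, 27, 81, 243, 729, 2187, 6561, …
L₀ := L_f ⊗_s L_g (sym. prod.), ord ≤ 2.
h₀' ⇒ L via d/dx closure of L₀.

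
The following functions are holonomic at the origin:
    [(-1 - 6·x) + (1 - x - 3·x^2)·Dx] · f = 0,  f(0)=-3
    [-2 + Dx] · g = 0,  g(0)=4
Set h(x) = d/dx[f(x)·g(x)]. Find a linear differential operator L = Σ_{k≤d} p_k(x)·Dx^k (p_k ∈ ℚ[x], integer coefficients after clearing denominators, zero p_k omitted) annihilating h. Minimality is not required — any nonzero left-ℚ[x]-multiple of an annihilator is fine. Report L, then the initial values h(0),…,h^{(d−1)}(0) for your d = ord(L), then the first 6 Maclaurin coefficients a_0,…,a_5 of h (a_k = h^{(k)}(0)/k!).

L = (16 + 30·x - 2·x^2 - 48·x^3 + 36·x^4) + (-3 - x + 19·x^2 + 6·x^3 - 18·x^4)·Dx  (order 1).
h: a_k = -36, -192, -660, -2064, -5896, -81848/5, …
ICs: h(0) = -36.

f: a_k = -3, -3, -12, -21, -57, -120, …
g: a_k = 4, 8, 8, 16/3, 8/3, 16/15, …
h₀=f·g: eliminate ⇒ L₀, order ≤ 1·1.
h₀' ⇒ L via d/dx closure of L₀.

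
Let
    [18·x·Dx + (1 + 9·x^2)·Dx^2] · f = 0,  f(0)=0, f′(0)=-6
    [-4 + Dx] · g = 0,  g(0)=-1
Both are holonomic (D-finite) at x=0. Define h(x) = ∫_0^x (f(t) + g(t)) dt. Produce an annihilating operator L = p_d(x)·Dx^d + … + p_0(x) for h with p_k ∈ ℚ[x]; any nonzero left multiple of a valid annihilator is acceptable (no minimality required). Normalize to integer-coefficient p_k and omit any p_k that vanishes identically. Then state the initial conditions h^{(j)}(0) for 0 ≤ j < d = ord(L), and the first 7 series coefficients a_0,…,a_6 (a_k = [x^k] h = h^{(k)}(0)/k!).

L = (36 - 144·x - 972·x^2 - 1296·x^3)·Dx^2 + (-17 + 99·x^2 - 648·x^4)·Dx^3 + (2 + 9·x + 36·x^2 + 81·x^3 + 162·x^4)·Dx^4  (order 4).
h: a_k = 0, -1, -5, -8/3, 11/6, -32/15, -793/45, …
ICs: h(0) = 0, h′(0) = -1, h′′(0) = -10, h′′′(0) = -16.

f: a_k = 0, -6, 0, 18, 0, -486/5, 0, …
g: a_k = -1, -4, -8, -32/3, -32/3, -128/15, -256/45, …
L₀ := lclm(L_f,L_g); ord L₀ ≤ 2+1.
Integrate: L := L₀·Dx.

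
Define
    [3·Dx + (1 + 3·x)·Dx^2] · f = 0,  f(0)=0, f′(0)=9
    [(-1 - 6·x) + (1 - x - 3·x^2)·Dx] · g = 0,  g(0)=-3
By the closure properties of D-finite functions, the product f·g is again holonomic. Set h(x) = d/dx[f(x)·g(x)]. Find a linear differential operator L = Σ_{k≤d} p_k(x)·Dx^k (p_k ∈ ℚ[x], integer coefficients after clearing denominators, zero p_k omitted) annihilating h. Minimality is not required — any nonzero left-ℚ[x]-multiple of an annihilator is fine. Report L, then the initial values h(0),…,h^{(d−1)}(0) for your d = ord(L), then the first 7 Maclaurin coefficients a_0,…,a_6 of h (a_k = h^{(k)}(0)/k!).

f: a_k = 0, 9, -27/2, 27, -243/4, 729/5, -729/2, …
g: a_k = -3, -3, -12, -21, -57, -120, -291, …
f·g: L₀ = L_f ⊗_s L_g, ord ≤ 2·1.
Differentiate: ansatz ord ≤ ord L₀ ⇒ L.
L = (34 + 162·x + 324·x^2) + (1 + 29·x + 180·x^2 + 252·x^3)·Dx + (-1 - 6·x - 2·x^2 + 33·x^3 + 36·x^4)·Dx^2  (order 2).
h: a_k = -27, 27, -891/2, 297, -16173/4, 15228/5, -662229/20, …
ICs: h(0) = -27, h′(0) = 27.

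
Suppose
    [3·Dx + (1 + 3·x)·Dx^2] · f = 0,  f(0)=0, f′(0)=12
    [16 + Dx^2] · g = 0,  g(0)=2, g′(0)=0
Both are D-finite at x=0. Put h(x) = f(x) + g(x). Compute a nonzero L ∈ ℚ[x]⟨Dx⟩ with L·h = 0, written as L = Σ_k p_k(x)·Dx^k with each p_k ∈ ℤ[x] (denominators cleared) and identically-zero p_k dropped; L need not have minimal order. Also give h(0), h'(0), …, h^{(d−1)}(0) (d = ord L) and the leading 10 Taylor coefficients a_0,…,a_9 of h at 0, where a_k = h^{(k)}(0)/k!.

L = (1680 + 2304·x + 3456·x^2)·Dx + (272 + 1584·x + 3456·x^2 + 3456·x^3)·Dx^2 + (105 + 144·x + 216·x^2)·Dx^3 + (17 + 99·x + 216·x^2 + 216·x^3)·Dx^4  (order 4).
h: a_k = 2, 12, -34, 36, -179/3, 972/5, -22382/45, 8748/7, -2064667/630, 8748, …
ICs: h(0) = 2, h′(0) = 12, h′′(0) = -68, h′′′(0) = 216.

f: a_k = 0, 12, -18, 36, -81, 972/5, -486, 8748/7, -6561/2, 8748, …
g: a_k = 2, 0, -16, 0, 64/3, 0, -512/45, 0, 1024/315, 0, …
Sum ⇒ L₀ = lclm(L_f,L_g) in ℚ(x)⟨Dx⟩.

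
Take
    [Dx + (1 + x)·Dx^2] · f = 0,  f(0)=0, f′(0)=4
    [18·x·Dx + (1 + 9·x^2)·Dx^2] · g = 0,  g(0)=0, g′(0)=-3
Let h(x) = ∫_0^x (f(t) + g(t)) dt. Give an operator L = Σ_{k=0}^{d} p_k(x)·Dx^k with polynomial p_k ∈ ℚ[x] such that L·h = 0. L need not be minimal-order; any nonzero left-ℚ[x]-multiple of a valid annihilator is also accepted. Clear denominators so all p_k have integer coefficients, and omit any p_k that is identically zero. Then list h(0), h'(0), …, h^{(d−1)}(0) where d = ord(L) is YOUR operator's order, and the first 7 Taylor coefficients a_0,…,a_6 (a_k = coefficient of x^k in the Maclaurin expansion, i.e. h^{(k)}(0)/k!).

L = (-18 - 54·x + 486·x^2 + 162·x^3)·Dx^2 + (-20 - 36·x + 432·x^2 + 972·x^3 + 324·x^4)·Dx^3 + (-1 + 17·x + 18·x^2 + 162·x^3 + 243·x^4 + 81·x^5)·Dx^4  (order 4).
h: a_k = 0, 0, 1/2, -2/3, 31/12, -1/5, -239/30, …
ICs: h(0) = 0, h′(0) = 0, h′′(0) = 1, h′′′(0) = -4.

f: a_k = 0, 4, -2, 4/3, -1, 4/5, -2/3, …
g: a_k = 0, -3, 0, 9, 0, -243/5, 0, …
Sum ⇒ L₀ = lclm(L_f,L_g) in ℚ(x)⟨Dx⟩.
h=∫h₀ ⇒ L = L₀·Dx.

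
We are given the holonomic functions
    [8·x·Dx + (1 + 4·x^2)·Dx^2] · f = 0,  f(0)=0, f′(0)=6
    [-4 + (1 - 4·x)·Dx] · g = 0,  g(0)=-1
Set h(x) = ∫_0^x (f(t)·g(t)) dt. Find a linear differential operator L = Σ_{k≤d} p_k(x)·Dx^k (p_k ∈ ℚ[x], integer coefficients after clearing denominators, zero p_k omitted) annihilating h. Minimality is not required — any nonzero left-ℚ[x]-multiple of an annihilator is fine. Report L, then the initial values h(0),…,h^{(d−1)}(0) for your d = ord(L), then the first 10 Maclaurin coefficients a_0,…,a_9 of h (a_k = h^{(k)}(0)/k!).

L = 32·x·Dx + (8 - 8·x + 64·x^2)·Dx^2 + (-1 + 4·x - 4·x^2 + 16·x^3)·Dx^3  (order 3).
h: a_k = 0, 0, -3, -8, -22, -352/5, -3568/15, -28544/35, -99664/35, -3189248/315, …
ICs: h(0) = 0, h′(0) = 0, h′′(0) = -6.

f: a_k = 0, 6, 0, -8, 0, 96/5, 0, -384/7, 0, 512/3, …
g: a_k = -1, -4, -16, -64, -256, -1024, -4096, -16384, -65536, -262144, …
L₀ := L_f ⊗_s L_g (sym. prod.), ord ≤ 2.
∫: right-multiply L₀ by Dx.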